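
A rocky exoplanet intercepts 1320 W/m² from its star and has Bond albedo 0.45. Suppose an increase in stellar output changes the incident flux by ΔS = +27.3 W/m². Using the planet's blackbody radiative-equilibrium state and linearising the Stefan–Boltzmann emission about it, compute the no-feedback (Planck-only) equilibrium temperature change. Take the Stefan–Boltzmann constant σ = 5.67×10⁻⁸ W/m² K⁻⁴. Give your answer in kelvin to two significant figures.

The baseline emission temperature is T_e = 237.9 K.
TOA radiative forcing: ΔF = (1−α)ΔS/4 = 0.55·(+27.3)/4 = 3.754 W/m².
Planck response: λ_P = 4σT_e³ = 4·5.67×10⁻⁸·(237.9)³ = 3.052 W/m²/K.
Hence the no-feedback warming is ΔF/(4σT_e³) = 1.23 K.

1.2 K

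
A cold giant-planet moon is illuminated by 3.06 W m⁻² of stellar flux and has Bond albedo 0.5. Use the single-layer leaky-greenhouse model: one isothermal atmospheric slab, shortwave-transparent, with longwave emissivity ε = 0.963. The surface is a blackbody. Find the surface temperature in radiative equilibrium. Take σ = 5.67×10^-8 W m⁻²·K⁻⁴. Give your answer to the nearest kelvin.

At the top of the atmosphere, σT_e⁴ = S(1−α)/4 = 0.3825 W m⁻², giving T_e = 50.96 K.
Surface balance with a leaky layer gives σT_s⁴ = σT_e⁴·2/(2−ε), so T_s = T_e·[2/(2−0.963)]^(1/4) = 60.06 K.

60 K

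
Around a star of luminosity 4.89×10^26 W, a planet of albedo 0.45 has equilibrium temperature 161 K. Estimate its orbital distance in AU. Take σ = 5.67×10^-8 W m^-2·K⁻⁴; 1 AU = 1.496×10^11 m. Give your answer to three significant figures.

Required flux: S = 4σT⁴/(1−α) = 277.1 W m^-2.
S = L/(4πd²) → d = √(L/4πS) = √(4.89×10^26/(4π·277.1)) = 3.748×10^11 m = 2.505 AU.

2.51 AU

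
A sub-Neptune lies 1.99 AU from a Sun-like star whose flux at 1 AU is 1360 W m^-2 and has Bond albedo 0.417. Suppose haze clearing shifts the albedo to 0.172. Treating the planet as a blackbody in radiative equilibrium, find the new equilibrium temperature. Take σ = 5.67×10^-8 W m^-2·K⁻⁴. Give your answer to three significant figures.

Flux at the orbit: S = 1360/(1.99)² = 343.4 W m^-2.
New equilibrium: T₂ = [(1−0.172)·343.4/(4σ)]^(1/4) = 188.2 K.

188 kelvin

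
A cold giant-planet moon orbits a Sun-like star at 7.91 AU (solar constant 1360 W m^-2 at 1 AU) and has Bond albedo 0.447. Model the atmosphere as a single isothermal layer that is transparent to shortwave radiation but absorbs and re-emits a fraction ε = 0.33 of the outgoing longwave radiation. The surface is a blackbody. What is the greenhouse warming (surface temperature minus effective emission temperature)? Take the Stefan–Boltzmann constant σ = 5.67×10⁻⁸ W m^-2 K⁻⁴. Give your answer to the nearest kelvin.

4 K

By the inverse-square law, S = 1360/7.91² = 21.74 W m^-2.
The planet radiates to space at T_e = [S(1−α)/(4σ)]^(1/4) = 85.32 K.
Surface balance with a leaky layer gives σT_s⁴ = σT_e⁴·2/(2−ε), so T_s = T_e·[2/(2−0.33)]^(1/4) = 89.26 K.
The atmosphere warms the surface by 3.934 K.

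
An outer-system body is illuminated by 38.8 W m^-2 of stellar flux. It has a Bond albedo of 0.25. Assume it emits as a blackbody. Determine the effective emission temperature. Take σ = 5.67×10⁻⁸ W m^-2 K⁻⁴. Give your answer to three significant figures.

106 K

Averaging over the sphere, the absorbed flux is S(1−α)/4 = 7.275 W m^-2.
Set σT⁴ = 7.275 → T = (7.275/σ)^(1/4) = 106.4 K.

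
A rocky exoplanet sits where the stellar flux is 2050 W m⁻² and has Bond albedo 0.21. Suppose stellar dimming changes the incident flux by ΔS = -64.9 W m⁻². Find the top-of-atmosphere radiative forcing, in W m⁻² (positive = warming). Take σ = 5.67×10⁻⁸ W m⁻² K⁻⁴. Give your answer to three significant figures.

ΔF = Δ[S(1−α)]/4 = (1−0.21)·-64.9/4 = -12.82 W m⁻².

-12.8 W m⁻²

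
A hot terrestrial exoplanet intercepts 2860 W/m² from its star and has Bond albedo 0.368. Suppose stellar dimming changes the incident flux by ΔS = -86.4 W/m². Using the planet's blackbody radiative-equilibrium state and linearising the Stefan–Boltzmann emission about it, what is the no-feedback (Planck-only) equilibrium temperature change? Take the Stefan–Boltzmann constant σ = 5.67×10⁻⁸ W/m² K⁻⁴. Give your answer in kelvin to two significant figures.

Unperturbed T_e = [2860·(1−0.368)/(4σ)]^¼ = 298.8 K.
ΔF = Δ[S(1−α)]/4 = (1−0.368)·-86.4/4 = -13.65 W/m².
Linearising σT⁴ gives d(σT⁴)/dT = 4σT_e³ = 6.050 W/m² per K.
So ΔT₀ = -13.65/6.050 = -2.26 K.

-2.3 kelvin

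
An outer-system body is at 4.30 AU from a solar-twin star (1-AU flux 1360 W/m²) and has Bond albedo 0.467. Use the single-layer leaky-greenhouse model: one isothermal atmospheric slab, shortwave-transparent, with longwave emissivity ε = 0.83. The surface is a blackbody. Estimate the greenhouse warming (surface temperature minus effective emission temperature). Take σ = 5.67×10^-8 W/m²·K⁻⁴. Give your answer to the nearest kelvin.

16 kelvin

Irradiance scales as 1/d², so S = 1360 W/m² × (1/4.30)² = 73.55 W/m².
At the top of the atmosphere, σT_e⁴ = S(1−α)/4 = 9.801 W/m², giving T_e = 114.7 K.
Surface balance with a leaky layer gives σT_s⁴ = σT_e⁴·2/(2−ε), so T_s = T_e·[2/(2−0.83)]^(1/4) = 131.1 K.
Greenhouse warming: T_s − T_e = 16.45 K.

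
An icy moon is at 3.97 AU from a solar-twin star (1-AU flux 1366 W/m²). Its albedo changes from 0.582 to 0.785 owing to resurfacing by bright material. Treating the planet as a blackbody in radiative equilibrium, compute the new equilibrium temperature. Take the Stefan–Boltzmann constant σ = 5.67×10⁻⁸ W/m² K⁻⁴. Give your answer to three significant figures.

95.2 kelvin

By the inverse-square law, S = 1366/3.97² = 86.67 W/m².
T₂ = [S(1−α₂)/(4σ)]^(1/4) = [86.67·0.215/(4σ)]^(1/4) = 95.21 K.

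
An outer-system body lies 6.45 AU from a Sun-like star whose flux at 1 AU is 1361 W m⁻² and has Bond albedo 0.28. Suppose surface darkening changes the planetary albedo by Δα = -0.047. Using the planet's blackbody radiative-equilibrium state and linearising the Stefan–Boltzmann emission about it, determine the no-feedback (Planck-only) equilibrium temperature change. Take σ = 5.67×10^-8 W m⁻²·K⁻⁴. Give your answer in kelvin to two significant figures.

1.6 K

Flux at the orbit: S = 1361/(6.45)² = 32.71 W m⁻².
Unperturbed T_e = [32.71·(1−0.28)/(4σ)]^¼ = 101.0 K.
ΔF = −(S/4)Δα = −(32.71/4)×(-0.047) = 0.3844 W m⁻².
Linearising σT⁴ gives d(σT⁴)/dT = 4σT_e³ = 0.2333 W m⁻² per K.
So ΔT₀ = 0.3844/0.2333 = 1.65 K.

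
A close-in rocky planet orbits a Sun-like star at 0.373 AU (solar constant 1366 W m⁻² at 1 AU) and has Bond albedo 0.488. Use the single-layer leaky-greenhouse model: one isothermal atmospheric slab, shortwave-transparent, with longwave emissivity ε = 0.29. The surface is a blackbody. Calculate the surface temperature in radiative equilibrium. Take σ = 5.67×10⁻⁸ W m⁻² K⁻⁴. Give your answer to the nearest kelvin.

401 K

By the inverse-square law, S = 1366/0.373² = 9818 W m⁻².
At the top of the atmosphere, σT_e⁴ = S(1−α)/4 = 1257 W m⁻², giving T_e = 385.8 K.
The surface balance (absorbed SW + ε·downward IR = σT_s⁴) with T_a⁴ = T_s⁴/2 reduces to T_s = T_e·[2/(2−ε)]^¼ = 401.3 K.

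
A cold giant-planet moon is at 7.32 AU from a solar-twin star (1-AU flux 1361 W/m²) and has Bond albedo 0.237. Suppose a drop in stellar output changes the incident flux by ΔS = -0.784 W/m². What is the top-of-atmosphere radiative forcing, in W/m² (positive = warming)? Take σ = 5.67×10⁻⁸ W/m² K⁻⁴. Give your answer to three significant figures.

By the inverse-square law, S = 1361/7.32² = 25.40 W/m².
TOA radiative forcing: ΔF = (1−α)ΔS/4 = 0.763·(-0.784)/4 = -0.1495 W/m².

-0.150 W/m²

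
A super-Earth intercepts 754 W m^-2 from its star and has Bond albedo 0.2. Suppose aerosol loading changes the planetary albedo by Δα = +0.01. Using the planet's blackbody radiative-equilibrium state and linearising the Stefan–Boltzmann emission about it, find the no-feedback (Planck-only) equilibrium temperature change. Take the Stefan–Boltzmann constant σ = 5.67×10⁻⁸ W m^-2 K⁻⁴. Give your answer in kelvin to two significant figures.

-0.71 kelvin

Reference equilibrium: T_e = [S(1−α)/(4σ)]^(1/4) = 227.1 K.
The change in absorbed flux is Δ[S(1−α)/4] = −SΔα/4 = -1.885 W m^-2.
Planck response: λ_P = 4σT_e³ = 4·5.67×10⁻⁸·(227.1)³ = 2.656 W m^-2/K.
So ΔT₀ = -1.885/2.656 = -0.710 K.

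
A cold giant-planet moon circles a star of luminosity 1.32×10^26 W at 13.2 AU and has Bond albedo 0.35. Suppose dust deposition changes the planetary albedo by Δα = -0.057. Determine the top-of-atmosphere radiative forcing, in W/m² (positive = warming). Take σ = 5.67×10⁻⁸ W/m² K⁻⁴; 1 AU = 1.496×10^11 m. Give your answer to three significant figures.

0.0384 W/m²

Orbital distance: d = 13.2 AU = 1.975×10^12 m.
Flux at the orbit: S = L/(4πd²) = 1.32×10^26/(4π·(1.97×10^12)²) = 2.694 W/m².
ΔF = −(S/4)Δα = −(2.694/4)×(-0.057) = 0.03839 W/m².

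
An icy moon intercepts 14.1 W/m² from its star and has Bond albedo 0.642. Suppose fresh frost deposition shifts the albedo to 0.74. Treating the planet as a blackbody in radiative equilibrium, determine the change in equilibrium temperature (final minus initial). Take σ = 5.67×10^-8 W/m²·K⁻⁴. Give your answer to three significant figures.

With α = 0.642, T₁ = 68.69 K.
After:  T₂ = [14.10·0.26/(4σ)]^(1/4) = 63.41 K.
Change: 63.41 − 68.69 = -5.278 K.

-5.28 K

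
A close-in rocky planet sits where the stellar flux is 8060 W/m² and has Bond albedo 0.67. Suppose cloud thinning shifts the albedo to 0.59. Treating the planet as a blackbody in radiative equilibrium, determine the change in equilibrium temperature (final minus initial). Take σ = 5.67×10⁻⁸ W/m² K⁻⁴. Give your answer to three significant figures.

18.4 K

Initial: T₁ = [S(1−0.67)/(4σ)]^(1/4) = 329.1 K.
With α = 0.59, T₂ = 347.4 K.
Change: 347.4 − 329.1 = 18.35 K.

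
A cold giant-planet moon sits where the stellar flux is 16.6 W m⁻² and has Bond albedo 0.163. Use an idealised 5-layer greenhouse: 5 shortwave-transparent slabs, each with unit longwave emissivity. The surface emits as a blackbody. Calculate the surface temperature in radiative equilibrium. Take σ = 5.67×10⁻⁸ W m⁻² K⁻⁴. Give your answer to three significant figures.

138 K

Top-of-atmosphere balance: σT_e⁴ = S(1−α)/4 = 3.474 W m⁻² → T_e = 88.47 K.
For an N-layer opaque stack, T_s⁴ = (N+1)T_e⁴, hence T_s = (6)^(1/4)×88.47 K = 138.5 K.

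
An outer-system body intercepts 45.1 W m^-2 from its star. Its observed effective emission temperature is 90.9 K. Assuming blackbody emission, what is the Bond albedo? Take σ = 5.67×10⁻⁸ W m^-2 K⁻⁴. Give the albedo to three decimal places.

0.657

Energy balance: S(1−α)/4 = σT⁴, so 1−α = 4σT⁴/S.
4σT⁴ = 4·5.67×10⁻⁸·(90.9)⁴ = 15.48 W m^-2.
1−α = 15.48/45.10 = 0.3433, so α = 0.6567.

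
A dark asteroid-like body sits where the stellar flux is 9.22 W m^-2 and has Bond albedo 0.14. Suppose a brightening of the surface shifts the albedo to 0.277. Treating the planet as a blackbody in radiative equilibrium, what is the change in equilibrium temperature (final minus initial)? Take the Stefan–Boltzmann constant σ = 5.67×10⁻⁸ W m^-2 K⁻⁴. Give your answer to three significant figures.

-3.26 kelvin

Initial: T₁ = [S(1−0.14)/(4σ)]^(1/4) = 76.89 K.
With α = 0.277, T₂ = 73.63 K.
Change: 73.63 − 76.89 = -3.264 K.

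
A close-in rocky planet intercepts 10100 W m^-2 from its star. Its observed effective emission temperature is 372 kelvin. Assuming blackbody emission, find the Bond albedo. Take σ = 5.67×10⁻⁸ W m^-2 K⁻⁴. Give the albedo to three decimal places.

0.570

Energy balance: S(1−α)/4 = σT⁴, so 1−α = 4σT⁴/S.
σT⁴ = 1086 W m^-2, so 4σT⁴ = 4343 W m^-2.
Hence α = 1 − 4343/10100 = 0.5700.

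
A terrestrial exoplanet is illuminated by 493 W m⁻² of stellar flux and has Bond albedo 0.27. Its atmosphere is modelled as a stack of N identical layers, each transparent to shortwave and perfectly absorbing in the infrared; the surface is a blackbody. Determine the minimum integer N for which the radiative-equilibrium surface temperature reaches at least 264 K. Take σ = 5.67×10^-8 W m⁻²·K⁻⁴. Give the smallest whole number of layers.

Top-of-atmosphere balance: σT_e⁴ = S(1−α)/4 = 89.97 W m⁻² → T_e = 199.6 K.
T_s = (N+1)^(1/4)·T_e ≥ 264 K requires N+1 ≥ (T_s/T_e)⁴ = (264/199.6)⁴ = 3.061.
So N ≥ 2.061; the smallest integer is N = 3.

3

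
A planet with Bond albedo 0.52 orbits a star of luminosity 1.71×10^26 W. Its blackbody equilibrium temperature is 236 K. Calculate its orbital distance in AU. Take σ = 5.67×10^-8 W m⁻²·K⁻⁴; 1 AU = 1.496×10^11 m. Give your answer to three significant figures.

Required flux: S = 4σT⁴/(1−α) = 1466 W m⁻².
From L = 4πd²S, d = √(1.71×10^26/(4π·1466)) = 9.635×10^10 m = 0.6441 AU.

0.644 AU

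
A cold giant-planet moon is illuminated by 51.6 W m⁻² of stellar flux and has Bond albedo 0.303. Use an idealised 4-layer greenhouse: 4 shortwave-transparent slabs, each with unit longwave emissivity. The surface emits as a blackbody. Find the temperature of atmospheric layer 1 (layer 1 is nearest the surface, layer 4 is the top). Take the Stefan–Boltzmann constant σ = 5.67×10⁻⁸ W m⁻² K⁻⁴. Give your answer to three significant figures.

159 K

The effective emission temperature is T_e = [S(1−α)/(4σ)]^¼ = 112.2 K.
The net upward flux σT_e⁴ is constant between every pair of levels, so T_k⁴ = (N+1−k)T_e⁴.
With k = 1: T_1 = (4+1−1)^¼·112.2 K = 158.7 K.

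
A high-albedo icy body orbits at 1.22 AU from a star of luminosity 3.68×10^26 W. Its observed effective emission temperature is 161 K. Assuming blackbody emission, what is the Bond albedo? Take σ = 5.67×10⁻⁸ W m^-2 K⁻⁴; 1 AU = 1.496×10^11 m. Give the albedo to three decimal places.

0.827

d = 1.22 × 1.496×10^11 m = 1.825×10^11 m.
Flux at the orbit: S = L/(4πd²) = 3.68×10^26/(4π·(1.83×10^11)²) = 879.1 W m^-2.
Energy balance: S(1−α)/4 = σT⁴, so 1−α = 4σT⁴/S.
4σT⁴ = 4·5.67×10⁻⁸·(161)⁴ = 152.4 W m^-2.
Hence α = 1 − 152.4/879.1 = 0.8267.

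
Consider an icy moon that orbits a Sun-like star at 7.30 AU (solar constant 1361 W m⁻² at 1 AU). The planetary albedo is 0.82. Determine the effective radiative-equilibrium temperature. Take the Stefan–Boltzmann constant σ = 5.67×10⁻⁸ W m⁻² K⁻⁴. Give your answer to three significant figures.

67.1 K

Flux at the orbit: S = 1361/(7.30)² = 25.54 W m⁻².
Absorbed flux (global mean): S(1−α)/4 = 25.54·0.18/4 = 1.149 W m⁻².
Balancing against σT⁴: T = (1.149/5.67×10⁻⁸)^(1/4) = 67.10 K.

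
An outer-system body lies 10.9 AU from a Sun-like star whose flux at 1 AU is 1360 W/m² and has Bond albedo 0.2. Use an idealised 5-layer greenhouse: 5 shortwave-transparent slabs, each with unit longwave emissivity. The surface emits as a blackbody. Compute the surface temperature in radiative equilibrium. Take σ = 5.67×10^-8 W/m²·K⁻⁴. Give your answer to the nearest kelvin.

By the inverse-square law, S = 1360/10.9² = 11.45 W/m².
The effective emission temperature is T_e = [S(1−α)/(4σ)]^¼ = 79.71 K.
For an N-layer opaque stack, T_s⁴ = (N+1)T_e⁴, hence T_s = (6)^(1/4)×79.71 K = 124.8 K.

125 kelvin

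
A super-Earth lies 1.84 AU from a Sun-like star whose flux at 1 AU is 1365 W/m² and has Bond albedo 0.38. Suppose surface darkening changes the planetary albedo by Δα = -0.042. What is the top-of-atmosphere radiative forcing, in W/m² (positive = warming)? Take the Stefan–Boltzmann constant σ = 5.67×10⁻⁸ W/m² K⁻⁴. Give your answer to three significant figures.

Irradiance scales as 1/d², so S = 1365 W/m² × (1/1.84)² = 403.2 W/m².
The change in absorbed flux is Δ[S(1−α)/4] = −SΔα/4 = 4.233 W/m².

4.23 W/m²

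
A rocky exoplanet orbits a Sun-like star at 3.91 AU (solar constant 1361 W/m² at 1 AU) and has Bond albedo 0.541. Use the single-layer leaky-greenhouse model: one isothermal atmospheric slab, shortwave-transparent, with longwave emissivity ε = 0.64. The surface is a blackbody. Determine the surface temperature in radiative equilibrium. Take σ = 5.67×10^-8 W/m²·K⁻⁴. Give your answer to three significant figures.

By the inverse-square law, S = 1361/3.91² = 89.02 W/m².
Effective emission temperature (TOA balance): σT_e⁴ = S(1−α)/4 = 10.22 W/m² → T_e = 115.9 K.
The surface balance (absorbed SW + ε·downward IR = σT_s⁴) with T_a⁴ = T_s⁴/2 reduces to T_s = T_e·[2/(2−ε)]^¼ = 127.6 K.

128 K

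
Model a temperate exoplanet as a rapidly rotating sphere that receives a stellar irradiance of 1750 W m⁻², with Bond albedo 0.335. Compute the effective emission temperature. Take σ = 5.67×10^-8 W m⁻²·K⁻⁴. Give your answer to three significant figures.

268 K

Absorbed flux (global mean): S(1−α)/4 = 1750·0.665/4 = 290.9 W m⁻².
In equilibrium σT⁴ equals this, so T = 267.6 K.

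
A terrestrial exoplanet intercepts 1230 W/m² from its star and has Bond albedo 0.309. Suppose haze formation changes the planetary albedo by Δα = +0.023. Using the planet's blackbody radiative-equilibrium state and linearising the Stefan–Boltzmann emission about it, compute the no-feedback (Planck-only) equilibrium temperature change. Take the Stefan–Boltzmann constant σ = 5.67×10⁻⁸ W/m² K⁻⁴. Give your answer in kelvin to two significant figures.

-2.1 K

The baseline emission temperature is T_e = 247.4 K.
ΔF = −(S/4)Δα = −(1230/4)×(+0.023) = -7.072 W/m².
Planck response: λ_P = 4σT_e³ = 4·5.67×10⁻⁸·(247.4)³ = 3.435 W/m²/K.
So ΔT₀ = -7.072/3.435 = -2.06 K.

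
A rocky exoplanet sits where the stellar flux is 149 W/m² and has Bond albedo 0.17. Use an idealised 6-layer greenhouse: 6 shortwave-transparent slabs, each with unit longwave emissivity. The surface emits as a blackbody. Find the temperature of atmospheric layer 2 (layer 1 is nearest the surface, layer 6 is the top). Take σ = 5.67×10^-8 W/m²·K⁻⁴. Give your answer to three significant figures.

229 kelvin

Top-of-atmosphere balance: σT_e⁴ = S(1−α)/4 = 30.92 W/m² → T_e = 152.8 K.
Each opaque layer satisfies 2T_j⁴ = T_{j−1}⁴ + T_{j+1}⁴, giving T_k⁴ = (N+1−k)T_e⁴.
T_2 = (5)^(1/4)·152.8 = 228.5 K.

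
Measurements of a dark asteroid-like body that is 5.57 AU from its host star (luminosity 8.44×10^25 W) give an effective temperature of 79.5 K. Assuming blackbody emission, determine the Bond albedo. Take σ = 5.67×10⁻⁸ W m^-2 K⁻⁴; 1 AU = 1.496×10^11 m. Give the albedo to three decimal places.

Orbital distance: d = 5.57 AU = 8.333×10^11 m.
Spreading L over a sphere of radius d: S = 8.44×10^25/(4π·8.33×10^11²) = 9.673 W m^-2.
Energy balance: S(1−α)/4 = σT⁴, so 1−α = 4σT⁴/S.
σT⁴ = 2.265 W m^-2, so 4σT⁴ = 9.060 W m^-2.
Hence α = 1 − 9.060/9.673 = 0.0634.

0.063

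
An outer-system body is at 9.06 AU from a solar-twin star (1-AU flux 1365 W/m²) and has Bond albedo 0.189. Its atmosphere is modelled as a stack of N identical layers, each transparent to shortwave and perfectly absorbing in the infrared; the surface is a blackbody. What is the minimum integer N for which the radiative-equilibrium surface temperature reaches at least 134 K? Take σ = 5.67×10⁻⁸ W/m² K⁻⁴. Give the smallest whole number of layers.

5

Irradiance scales as 1/d², so S = 1365 W/m² × (1/9.06)² = 16.63 W/m².
OLR = S(1−α)/4 = 3.372 W/m²; the top layer radiates at T_e = 87.81 K.
Need (N+1)T_e⁴ ≥ T_s⁴, i.e. N+1 ≥ (134/87.81)⁴ = 5.422.
Rounding up, N = 5.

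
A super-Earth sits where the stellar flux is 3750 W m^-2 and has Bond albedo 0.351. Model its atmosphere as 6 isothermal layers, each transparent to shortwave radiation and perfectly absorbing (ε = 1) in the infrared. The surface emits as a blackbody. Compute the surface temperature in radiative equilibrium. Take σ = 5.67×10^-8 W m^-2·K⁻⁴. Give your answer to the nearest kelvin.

Top-of-atmosphere balance: σT_e⁴ = S(1−α)/4 = 608.4 W m^-2 → T_e = 321.9 K.
Layer-by-layer balance gives σT_s⁴ = (N+1)σT_e⁴, so T_s = 7^¼·321.9 = 523.5 K.

524 K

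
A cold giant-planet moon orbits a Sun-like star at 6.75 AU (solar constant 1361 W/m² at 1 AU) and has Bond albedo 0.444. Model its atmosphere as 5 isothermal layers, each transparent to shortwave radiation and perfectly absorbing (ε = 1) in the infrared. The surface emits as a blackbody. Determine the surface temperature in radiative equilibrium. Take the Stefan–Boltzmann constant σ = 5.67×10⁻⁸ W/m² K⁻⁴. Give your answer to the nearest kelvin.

145 K

Irradiance scales as 1/d², so S = 1361 W/m² × (1/6.75)² = 29.87 W/m².
Top-of-atmosphere balance: σT_e⁴ = S(1−α)/4 = 4.152 W/m² → T_e = 92.51 K.
For an N-layer opaque stack, T_s⁴ = (N+1)T_e⁴, hence T_s = (6)^(1/4)×92.51 K = 144.8 K.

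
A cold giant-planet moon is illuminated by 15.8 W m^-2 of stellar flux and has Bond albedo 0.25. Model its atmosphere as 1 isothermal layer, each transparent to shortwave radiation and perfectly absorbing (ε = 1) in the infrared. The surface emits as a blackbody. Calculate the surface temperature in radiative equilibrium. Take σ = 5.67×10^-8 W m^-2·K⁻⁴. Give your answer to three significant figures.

OLR = S(1−α)/4 = 2.963 W m^-2; the top layer radiates at T_e = 85.02 K.
With N = 1 opaque layers, T_s = (N+1)^(1/4)·T_e = 2^(1/4)·85.02 = 101.1 K.

101 kelvin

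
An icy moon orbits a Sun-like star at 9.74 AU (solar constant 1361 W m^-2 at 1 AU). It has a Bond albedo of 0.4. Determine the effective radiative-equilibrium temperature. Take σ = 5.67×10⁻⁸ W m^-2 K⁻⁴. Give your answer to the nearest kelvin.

Flux at the orbit: S = 1361/(9.74)² = 14.35 W m^-2.
Absorbed flux (global mean): S(1−α)/4 = 14.35·0.6/4 = 2.152 W m^-2.
Balancing against σT⁴: T = (2.152/5.67×10⁻⁸)^(1/4) = 78.49 K.

78 K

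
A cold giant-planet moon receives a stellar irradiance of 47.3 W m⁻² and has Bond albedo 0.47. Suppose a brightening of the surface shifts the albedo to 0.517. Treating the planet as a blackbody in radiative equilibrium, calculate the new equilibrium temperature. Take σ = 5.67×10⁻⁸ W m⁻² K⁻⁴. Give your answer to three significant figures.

With the new albedo, S(1−α₂)/4 = 5.711 W m⁻², so T₂ = 100.2 K.

100 K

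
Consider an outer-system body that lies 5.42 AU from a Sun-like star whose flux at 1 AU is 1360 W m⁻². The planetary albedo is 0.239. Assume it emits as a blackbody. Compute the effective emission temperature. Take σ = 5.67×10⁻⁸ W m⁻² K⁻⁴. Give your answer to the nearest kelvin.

112 K

Irradiance scales as 1/d², so S = 1360 W m⁻² × (1/5.42)² = 46.30 W m⁻².
Absorbed flux (global mean): S(1−α)/4 = 46.30·0.761/4 = 8.808 W m⁻².
Set σT⁴ = 8.808 → T = (8.808/σ)^(1/4) = 111.6 K.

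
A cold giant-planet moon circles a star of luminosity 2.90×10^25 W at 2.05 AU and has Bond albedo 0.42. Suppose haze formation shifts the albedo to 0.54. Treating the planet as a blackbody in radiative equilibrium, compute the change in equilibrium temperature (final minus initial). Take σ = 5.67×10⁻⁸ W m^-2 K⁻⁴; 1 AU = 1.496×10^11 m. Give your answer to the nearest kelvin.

d = 2.05 × 1.496×10^11 m = 3.067×10^11 m.
Spreading L over a sphere of radius d: S = 2.90×10^25/(4π·3.07×10^11²) = 24.54 W m^-2.
Initial: T₁ = [S(1−0.42)/(4σ)]^(1/4) = 89.00 K.
With α = 0.54, T₂ = 83.99 K.
ΔT = T₂ − T₁ = -5.011 K.

-5 K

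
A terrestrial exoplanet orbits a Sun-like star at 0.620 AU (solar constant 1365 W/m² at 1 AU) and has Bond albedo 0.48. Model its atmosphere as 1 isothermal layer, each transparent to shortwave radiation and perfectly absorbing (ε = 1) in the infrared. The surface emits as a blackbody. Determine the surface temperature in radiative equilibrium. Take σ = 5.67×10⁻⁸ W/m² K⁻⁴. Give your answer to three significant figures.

357 kelvin

Irradiance scales as 1/d², so S = 1365 W/m² × (1/0.620)² = 3551 W/m².
Top-of-atmosphere balance: σT_e⁴ = S(1−α)/4 = 461.6 W/m² → T_e = 300.4 K.
Layer-by-layer balance gives σT_s⁴ = (N+1)σT_e⁴, so T_s = 2^¼·300.4 = 357.2 K.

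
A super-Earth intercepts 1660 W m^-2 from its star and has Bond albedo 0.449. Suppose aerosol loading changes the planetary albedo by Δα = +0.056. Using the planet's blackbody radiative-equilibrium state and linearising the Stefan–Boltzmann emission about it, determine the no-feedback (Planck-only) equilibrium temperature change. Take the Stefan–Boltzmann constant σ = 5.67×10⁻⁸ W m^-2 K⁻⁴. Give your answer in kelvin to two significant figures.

-6.4 K

The baseline emission temperature is T_e = 252.0 K.
ΔF = −(S/4)Δα = −(1660/4)×(+0.056) = -23.24 W m^-2.
The Planck feedback parameter is 4σT_e³ = 3.630 W m^-2/K.
ΔT₀ = ΔF/λ_P = -23.24/3.630 = -6.40 K.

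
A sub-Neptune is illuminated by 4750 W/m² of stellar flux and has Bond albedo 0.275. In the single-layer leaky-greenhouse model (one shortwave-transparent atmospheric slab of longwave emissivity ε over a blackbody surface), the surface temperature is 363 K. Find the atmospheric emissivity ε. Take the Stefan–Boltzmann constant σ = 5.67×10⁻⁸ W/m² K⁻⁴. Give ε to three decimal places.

0.251

TOA balance gives T_e = 351.0 K.
Inverting T_s⁴ = 2T_e⁴/(2−ε): (T_e/T_s)⁴ = 0.8745, so ε = 2(1 − 0.8745) = 0.2510.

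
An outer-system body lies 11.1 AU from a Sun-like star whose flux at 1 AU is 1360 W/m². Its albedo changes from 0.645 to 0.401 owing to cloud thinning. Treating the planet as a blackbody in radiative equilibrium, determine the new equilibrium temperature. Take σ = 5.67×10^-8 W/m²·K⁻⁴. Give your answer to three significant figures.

73.5 kelvin

Flux at the orbit: S = 1360/(11.1)² = 11.04 W/m².
T₂ = [S(1−α₂)/(4σ)]^(1/4) = [11.04·0.599/(4σ)]^(1/4) = 73.48 K.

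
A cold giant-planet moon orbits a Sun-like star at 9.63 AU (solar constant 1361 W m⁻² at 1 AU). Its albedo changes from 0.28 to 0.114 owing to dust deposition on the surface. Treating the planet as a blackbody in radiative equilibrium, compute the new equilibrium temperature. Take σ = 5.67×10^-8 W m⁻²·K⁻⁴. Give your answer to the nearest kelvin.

87 K

By the inverse-square law, S = 1361/9.63² = 14.68 W m⁻².
T₂ = [S(1−α₂)/(4σ)]^(1/4) = [14.68·0.886/(4σ)]^(1/4) = 87.02 K.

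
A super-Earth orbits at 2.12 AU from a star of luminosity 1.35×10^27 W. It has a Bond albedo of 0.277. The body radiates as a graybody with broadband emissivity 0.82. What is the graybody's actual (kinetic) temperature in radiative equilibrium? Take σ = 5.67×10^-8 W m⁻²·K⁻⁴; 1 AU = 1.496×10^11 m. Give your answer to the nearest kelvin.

254 K

d = 2.12 × 1.496×10^11 m = 3.172×10^11 m.
Spreading L over a sphere of radius d: S = 1.35×10^27/(4π·3.17×10^11²) = 1068 W m⁻².
Absorbed flux (global mean): S(1−α)/4 = 1068·0.723/4 = 193.0 W m⁻².
Radiative balance εσT⁴ = 193.0 gives T = [193.0/(0.82·σ)]^(1/4) = 253.8 K.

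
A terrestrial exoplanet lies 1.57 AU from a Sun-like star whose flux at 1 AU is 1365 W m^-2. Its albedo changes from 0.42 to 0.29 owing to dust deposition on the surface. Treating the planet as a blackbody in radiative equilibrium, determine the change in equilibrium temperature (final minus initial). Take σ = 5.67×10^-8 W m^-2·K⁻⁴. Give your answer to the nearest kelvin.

10 K

By the inverse-square law, S = 1365/1.57² = 553.8 W m^-2.
Before: T₁ = [553.8·0.58/(4σ)]^(1/4) = 194.0 K.
After:  T₂ = [553.8·0.71/(4σ)]^(1/4) = 204.1 K.
Change: 204.1 − 194.0 = 10.06 K.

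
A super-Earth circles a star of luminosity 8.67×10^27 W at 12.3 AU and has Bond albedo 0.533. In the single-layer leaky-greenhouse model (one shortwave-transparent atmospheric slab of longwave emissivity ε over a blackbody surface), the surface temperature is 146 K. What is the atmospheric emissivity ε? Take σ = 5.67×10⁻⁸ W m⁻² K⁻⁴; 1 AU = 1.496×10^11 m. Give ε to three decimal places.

d = 12.3 × 1.496×10^11 m = 1.840×10^12 m.
Spreading L over a sphere of radius d: S = 8.67×10^27/(4π·1.84×10^12²) = 203.8 W m⁻².
First, T_e = [203.8·(1−0.533)/(4σ)]^(1/4) = 143.1 K.
Since (2−ε)/2 = (T_e/T_s)⁴ = 0.9234, ε = 0.1532.

0.153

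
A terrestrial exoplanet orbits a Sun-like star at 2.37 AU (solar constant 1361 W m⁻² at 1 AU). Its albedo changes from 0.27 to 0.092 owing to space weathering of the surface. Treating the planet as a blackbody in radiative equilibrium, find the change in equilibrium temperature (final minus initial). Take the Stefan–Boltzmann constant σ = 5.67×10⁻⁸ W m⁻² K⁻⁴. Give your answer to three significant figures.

9.37 K

Flux at the orbit: S = 1361/(2.37)² = 242.3 W m⁻².
Initial: T₁ = [S(1−0.27)/(4σ)]^(1/4) = 167.1 K.
With α = 0.092, T₂ = 176.5 K.
ΔT = T₂ − T₁ = 9.369 K.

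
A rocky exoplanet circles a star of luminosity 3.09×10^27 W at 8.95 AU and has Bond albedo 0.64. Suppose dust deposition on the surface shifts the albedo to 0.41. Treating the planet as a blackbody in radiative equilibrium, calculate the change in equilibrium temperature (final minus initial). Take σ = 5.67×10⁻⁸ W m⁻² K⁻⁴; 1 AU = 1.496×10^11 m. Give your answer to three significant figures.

16.0 K

Orbital distance: d = 8.95 AU = 1.339×10^12 m.
S = L/(4πd²) = 137.2 W m⁻².
With α = 0.64, T₁ = 121.5 K.
With α = 0.41, T₂ = 137.4 K.
ΔT = T₂ − T₁ = 15.97 K.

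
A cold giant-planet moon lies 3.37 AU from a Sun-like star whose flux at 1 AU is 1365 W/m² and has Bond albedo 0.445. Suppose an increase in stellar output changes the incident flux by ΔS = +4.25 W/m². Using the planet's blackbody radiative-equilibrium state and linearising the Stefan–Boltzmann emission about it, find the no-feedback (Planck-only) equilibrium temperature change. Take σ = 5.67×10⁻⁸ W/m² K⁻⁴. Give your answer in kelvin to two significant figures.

Flux at the orbit: S = 1365/(3.37)² = 120.2 W/m².
Unperturbed T_e = [120.2·(1−0.445)/(4σ)]^¼ = 131.0 K.
Only a fraction (1−α) is absorbed and it's spread over 4πR², so ΔF = (1−α)ΔS/4 = 0.5897 W/m².
Planck response: λ_P = 4σT_e³ = 4·5.67×10⁻⁸·(131.0)³ = 0.5094 W/m²/K.
ΔT₀ = ΔF/λ_P = 0.5897/0.5094 = 1.16 K.

1.2 K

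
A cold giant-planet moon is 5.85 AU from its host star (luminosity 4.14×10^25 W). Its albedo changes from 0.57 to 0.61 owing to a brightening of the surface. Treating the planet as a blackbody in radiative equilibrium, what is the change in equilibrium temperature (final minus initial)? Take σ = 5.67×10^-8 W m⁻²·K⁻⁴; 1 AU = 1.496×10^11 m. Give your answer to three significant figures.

-1.29 kelvin

Orbital distance: d = 5.85 AU = 8.752×10^11 m.
Spreading L over a sphere of radius d: S = 4.14×10^25/(4π·8.75×10^11²) = 4.301 W m⁻².
Initial: T₁ = [S(1−0.57)/(4σ)]^(1/4) = 53.44 K.
With α = 0.61, T₂ = 52.15 K.
ΔT = T₂ − T₁ = -1.289 K.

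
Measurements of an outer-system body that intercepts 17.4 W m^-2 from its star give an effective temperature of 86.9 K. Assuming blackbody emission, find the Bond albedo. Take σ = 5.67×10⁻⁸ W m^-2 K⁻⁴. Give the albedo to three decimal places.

Rearranging the radiative balance, α = 1 − 4σT⁴/S.
σT⁴ = 3.233 W m^-2, so 4σT⁴ = 12.93 W m^-2.
1−α = 12.93/17.40 = 0.7433, so α = 0.2567.

0.257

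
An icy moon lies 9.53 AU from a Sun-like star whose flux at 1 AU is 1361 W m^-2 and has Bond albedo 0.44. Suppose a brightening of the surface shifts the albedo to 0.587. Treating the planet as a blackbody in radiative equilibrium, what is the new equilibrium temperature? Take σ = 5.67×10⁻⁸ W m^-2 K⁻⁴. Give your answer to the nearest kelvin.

Flux at the orbit: S = 1361/(9.53)² = 14.99 W m^-2.
With the new albedo, S(1−α₂)/4 = 1.547 W m^-2, so T₂ = 72.28 K.

72 K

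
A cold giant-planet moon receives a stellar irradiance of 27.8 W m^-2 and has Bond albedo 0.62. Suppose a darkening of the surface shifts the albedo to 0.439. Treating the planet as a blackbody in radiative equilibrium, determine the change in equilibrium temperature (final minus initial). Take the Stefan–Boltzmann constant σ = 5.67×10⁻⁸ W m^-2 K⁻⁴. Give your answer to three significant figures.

8.45 kelvin

Initial: T₁ = [S(1−0.62)/(4σ)]^(1/4) = 82.61 K.
Final:   T₂ = [S(1−0.439)/(4σ)]^(1/4) = 91.06 K.
Change: 91.06 − 82.61 = 8.450 K.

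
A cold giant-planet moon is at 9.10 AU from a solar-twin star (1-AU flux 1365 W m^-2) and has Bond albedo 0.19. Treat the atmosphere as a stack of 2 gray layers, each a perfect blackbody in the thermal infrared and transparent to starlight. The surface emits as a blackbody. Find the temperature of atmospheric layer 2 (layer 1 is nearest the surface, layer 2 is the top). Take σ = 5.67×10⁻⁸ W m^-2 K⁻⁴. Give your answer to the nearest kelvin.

88 K

By the inverse-square law, S = 1365/9.10² = 16.48 W m^-2.
OLR = S(1−α)/4 = 3.338 W m^-2; the top layer radiates at T_e = 87.59 K.
The net upward flux σT_e⁴ is constant between every pair of levels, so T_k⁴ = (N+1−k)T_e⁴.
With k = 2: T_2 = (2+1−2)^¼·87.59 K = 87.59 K.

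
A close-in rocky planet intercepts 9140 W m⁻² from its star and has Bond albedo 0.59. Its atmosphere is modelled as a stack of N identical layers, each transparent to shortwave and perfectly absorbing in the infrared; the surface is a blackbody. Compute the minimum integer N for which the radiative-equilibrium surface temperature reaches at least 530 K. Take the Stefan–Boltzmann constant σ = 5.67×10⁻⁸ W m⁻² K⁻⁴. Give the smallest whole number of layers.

4

Top-of-atmosphere balance: σT_e⁴ = S(1−α)/4 = 936.9 W m⁻² → T_e = 358.5 K.
T_s = (N+1)^(1/4)·T_e ≥ 530 K requires N+1 ≥ (T_s/T_e)⁴ = (530/358.5)⁴ = 4.775.
So N ≥ 3.775; the smallest integer is N = 4.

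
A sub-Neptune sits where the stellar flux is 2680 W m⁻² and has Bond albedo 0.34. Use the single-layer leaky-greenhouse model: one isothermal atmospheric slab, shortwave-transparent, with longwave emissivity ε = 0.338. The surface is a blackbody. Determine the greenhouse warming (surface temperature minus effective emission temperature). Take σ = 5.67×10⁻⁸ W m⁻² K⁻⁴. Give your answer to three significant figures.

Effective emission temperature (TOA balance): σT_e⁴ = S(1−α)/4 = 442.2 W m⁻² → T_e = 297.2 K.
For a single slab of emissivity ε, T_s⁴ = 2T_e⁴/(2−ε); thus T_s = 297.2·(1.203)^(1/4) = 311.2 K.
The atmosphere warms the surface by 14.08 K.

14.1 K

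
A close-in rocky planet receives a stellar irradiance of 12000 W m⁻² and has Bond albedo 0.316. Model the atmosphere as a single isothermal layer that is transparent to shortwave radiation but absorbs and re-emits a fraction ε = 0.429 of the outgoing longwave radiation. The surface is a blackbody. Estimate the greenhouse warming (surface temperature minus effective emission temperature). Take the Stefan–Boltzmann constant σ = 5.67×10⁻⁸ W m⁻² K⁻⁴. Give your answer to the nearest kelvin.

27 kelvin

Effective emission temperature (TOA balance): σT_e⁴ = S(1−α)/4 = 2052 W m⁻² → T_e = 436.2 K.
Surface balance with a leaky layer gives σT_s⁴ = σT_e⁴·2/(2−ε), so T_s = T_e·[2/(2−0.429)]^(1/4) = 463.3 K.
T_s − T_e = 463.3 − 436.2 = 27.14 K.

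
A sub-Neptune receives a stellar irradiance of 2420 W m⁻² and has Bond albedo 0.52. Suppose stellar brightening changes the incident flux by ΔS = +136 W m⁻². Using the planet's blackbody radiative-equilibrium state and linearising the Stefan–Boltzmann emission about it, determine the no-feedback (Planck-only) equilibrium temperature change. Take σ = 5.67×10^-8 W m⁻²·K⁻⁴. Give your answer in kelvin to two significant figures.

The baseline emission temperature is T_e = 267.5 K.
Only a fraction (1−α) is absorbed and it's spread over 4πR², so ΔF = (1−α)ΔS/4 = 16.32 W m⁻².
Planck response: λ_P = 4σT_e³ = 4·5.67×10⁻⁸·(267.5)³ = 4.342 W m⁻²/K.
ΔT₀ = ΔF/λ_P = 16.32/4.342 = 3.76 K.

3.8 K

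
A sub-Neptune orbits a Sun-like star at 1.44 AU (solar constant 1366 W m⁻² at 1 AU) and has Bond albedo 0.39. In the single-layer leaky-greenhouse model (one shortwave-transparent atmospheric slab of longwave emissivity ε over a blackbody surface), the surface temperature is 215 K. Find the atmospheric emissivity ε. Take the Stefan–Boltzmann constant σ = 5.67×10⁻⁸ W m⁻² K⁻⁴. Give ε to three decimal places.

Irradiance scales as 1/d², so S = 1366 W m⁻² × (1/1.44)² = 658.8 W m⁻².
First, T_e = [658.8·(1−0.39)/(4σ)]^(1/4) = 205.2 K.
Inverting T_s⁴ = 2T_e⁴/(2−ε): (T_e/T_s)⁴ = 0.8292, so ε = 2(1 − 0.8292) = 0.3416.

0.342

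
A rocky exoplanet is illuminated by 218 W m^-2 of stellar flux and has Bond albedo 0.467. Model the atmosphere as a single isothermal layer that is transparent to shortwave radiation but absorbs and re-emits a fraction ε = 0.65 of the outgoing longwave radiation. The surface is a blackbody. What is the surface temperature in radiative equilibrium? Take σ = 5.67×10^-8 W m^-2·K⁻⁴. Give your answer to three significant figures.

The planet radiates to space at T_e = [S(1−α)/(4σ)]^(1/4) = 150.4 K.
For a single slab of emissivity ε, T_s⁴ = 2T_e⁴/(2−ε); thus T_s = 150.4·(1.481)^(1/4) = 166.0 K.

166 kelvin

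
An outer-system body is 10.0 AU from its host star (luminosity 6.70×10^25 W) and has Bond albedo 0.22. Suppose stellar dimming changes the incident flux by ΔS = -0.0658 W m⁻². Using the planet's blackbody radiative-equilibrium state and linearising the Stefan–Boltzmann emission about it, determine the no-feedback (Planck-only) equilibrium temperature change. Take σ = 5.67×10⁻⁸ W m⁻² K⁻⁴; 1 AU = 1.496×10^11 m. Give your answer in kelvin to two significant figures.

-0.37 kelvin

d = 10.0 × 1.496×10^11 m = 1.496×10^12 m.
S = L/(4πd²) = 2.382 W m⁻².
Unperturbed T_e = [2.382·(1−0.22)/(4σ)]^¼ = 53.50 K.
ΔF = Δ[S(1−α)]/4 = (1−0.22)·-0.0658/4 = -0.01283 W m⁻².
The Planck feedback parameter is 4σT_e³ = 0.03473 W m⁻²/K.
Hence the no-feedback warming is ΔF/(4σT_e³) = -0.369 K.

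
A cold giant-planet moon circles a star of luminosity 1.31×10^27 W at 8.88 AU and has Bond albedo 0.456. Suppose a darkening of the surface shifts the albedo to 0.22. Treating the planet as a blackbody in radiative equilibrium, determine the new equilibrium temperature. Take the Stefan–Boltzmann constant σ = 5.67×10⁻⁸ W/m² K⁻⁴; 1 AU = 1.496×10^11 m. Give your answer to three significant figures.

119 K

d = 8.88 × 1.496×10^11 m = 1.328×10^12 m.
Flux at the orbit: S = L/(4πd²) = 1.31×10^27/(4π·(1.33×10^12)²) = 59.07 W/m².
With the new albedo, S(1−α₂)/4 = 11.52 W/m², so T₂ = 119.4 K.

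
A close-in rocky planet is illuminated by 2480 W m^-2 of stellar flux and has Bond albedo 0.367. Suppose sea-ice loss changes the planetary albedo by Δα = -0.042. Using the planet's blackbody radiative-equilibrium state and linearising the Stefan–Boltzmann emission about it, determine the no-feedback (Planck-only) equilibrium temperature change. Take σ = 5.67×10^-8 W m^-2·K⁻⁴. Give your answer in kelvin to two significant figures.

The baseline emission temperature is T_e = 288.4 K.
TOA radiative forcing: ΔF = −S·Δα/4 = −2480·(-0.042)/4 = 26.04 W m^-2.
The Planck feedback parameter is 4σT_e³ = 5.443 W m^-2/K.
ΔT₀ = ΔF/λ_P = 26.04/5.443 = 4.78 K.

4.8 K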